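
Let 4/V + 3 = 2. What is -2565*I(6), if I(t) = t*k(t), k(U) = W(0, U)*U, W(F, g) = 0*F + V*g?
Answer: 2216160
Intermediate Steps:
V = -4 (V = 4/(-3 + 2) = 4/(-1) = 4*(-1) = -4)
W(F, g) = -4*g (W(F, g) = 0*F - 4*g = 0 - 4*g = -4*g)
k(U) = -4*U**2 (k(U) = (-4*U)*U = -4*U**2)
I(t) = -4*t**3 (I(t) = t*(-4*t**2) = -4*t**3)
-2565*I(6) = -(-10260)*6**3 = -(-10260)*216 = -2565*(-864) = 2216160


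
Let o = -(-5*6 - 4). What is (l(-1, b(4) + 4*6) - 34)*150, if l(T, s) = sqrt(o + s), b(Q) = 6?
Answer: -3900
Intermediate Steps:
o = 34 (o = -(-30 - 4) = -1*(-34) = 34)
l(T, s) = sqrt(34 + s)
(l(-1, b(4) + 4*6) - 34)*150 = (sqrt(34 + (6 + 4*6)) - 34)*150 = (sqrt(34 + (6 + 24)) - 34)*150 = (sqrt(34 + 30) - 34)*150 = (sqrt(64) - 34)*150 = (8 - 34)*150 = -26*150 = -3900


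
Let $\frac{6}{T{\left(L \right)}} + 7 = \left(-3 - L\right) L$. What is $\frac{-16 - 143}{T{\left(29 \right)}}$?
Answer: $\frac{49555}{2} \approx 24778.0$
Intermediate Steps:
$T{\left(L \right)} = \frac{6}{-7 + L \left(-3 - L\right)}$ ($T{\left(L \right)} = \frac{6}{-7 + \left(-3 - L\right) L} = \frac{6}{-7 + L \left(-3 - L\right)}$)
$\frac{-16 - 143}{T{\left(29 \right)}} = \frac{-16 - 143}{\left(-6\right) \frac{1}{7 + 29^{2} + 3 \cdot 29}} = - \frac{159}{\left(-6\right) \frac{1}{7 + 841 + 87}} = - \frac{159}{\left(-6\right) \frac{1}{935}} = - \frac{159}{- \frac{6}{935}} = \left(-159\right) \left(- \frac{935}{6}\right) = \frac{49555}{2}$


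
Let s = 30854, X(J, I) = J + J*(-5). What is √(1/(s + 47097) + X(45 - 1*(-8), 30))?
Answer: 3*I*√143131989229/77951 ≈ 14.56*I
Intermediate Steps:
X(J, I) = -4*J (X(J, I) = J - 5*J = -4*J)
√(1/(s + 47097) + X(45 - 1*(-8), 30)) = √(1/(30854 + 47097) - 4*(45 - 1*(-8))) = √(1/77951 - 4*(45 + 8)) = √(1/77951 - 4*53) = √(1/77951 - 212) = √(-16525611/77951) = 3*I*√143131989229/77951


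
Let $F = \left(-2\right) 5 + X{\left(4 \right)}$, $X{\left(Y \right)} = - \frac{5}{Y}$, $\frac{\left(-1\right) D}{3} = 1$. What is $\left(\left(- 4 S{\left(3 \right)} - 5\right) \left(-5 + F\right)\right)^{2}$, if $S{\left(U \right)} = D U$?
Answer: $\frac{4060225}{16} \approx 2.5376 \cdot 10^{5}$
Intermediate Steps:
$D = -3$ ($D = \left(-3\right) 1 = -3$)
$F = - \frac{45}{4}$ ($F = \left(-2\right) 5 - \frac{5}{4} = -10 - \frac{5}{4} = - \frac{45}{4} \approx -11.25$)
$S{\left(U \right)} = - 3 U$
$\left(\left(- 4 S{\left(3 \right)} - 5\right) \left(-5 + F\right)\right)^{2} = \left(\left(- 4 \left(\left(-3\right) 3\right) - 5\right) \left(-5 - \frac{45}{4}\right)\right)^{2} = \left(\left(\left(-4\right) \left(-9\right) - 5\right) \left(- \frac{65}{4}\right)\right)^{2} = \left(\left(36 - 5\right) \left(- \frac{65}{4}\right)\right)^{2} = \left(31 \left(- \frac{65}{4}\right)\right)^{2} = \left(- \frac{2015}{4}\right)^{2} = \frac{4060225}{16}$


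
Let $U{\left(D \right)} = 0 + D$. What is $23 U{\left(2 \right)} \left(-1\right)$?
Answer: $-46$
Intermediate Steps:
$U{\left(D \right)} = D$
$23 U{\left(2 \right)} \left(-1\right) = 23 \cdot 2 \left(-1\right) = 23 \left(-2\right) = -46$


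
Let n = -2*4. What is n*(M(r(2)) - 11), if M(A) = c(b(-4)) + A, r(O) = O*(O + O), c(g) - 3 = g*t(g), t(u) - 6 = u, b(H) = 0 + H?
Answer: 64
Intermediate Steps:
b(H) = H
t(u) = 6 + u
n = -8
c(g) = 3 + g*(6 + g)
r(O) = 2*O**2 (r(O) = O*(2*O) = 2*O**2)
M(A) = -5 + A (M(A) = (3 - 4*(6 - 4)) + A = (3 - 4*2) + A = (3 - 8) + A = -5 + A)
n*(M(r(2)) - 11) = -8*((-5 + 2*2**2) - 11) = -8*((-5 + 2*4) - 11) = -8*((-5 + 8) - 11) = -8*(3 - 11) = -8*(-8) = 64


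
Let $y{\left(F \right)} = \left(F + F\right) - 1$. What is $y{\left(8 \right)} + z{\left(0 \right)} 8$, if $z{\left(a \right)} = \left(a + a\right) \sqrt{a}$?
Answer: $15$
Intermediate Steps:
$y{\left(F \right)} = -1 + 2 F$ ($y{\left(F \right)} = 2 F - 1 = -1 + 2 F$)
$z{\left(a \right)} = 2 a^{\frac{3}{2}}$ ($z{\left(a \right)} = 2 a \sqrt{a} = 2 a^{\frac{3}{2}}$)
$y{\left(8 \right)} + z{\left(0 \right)} 8 = \left(-1 + 2 \cdot 8\right) + 2 \cdot 0^{\frac{3}{2}} \cdot 8 = \left(-1 + 16\right) + 2 \cdot 0 \cdot 8 = 15 + 0 \cdot 8 = 15 + 0 = 15$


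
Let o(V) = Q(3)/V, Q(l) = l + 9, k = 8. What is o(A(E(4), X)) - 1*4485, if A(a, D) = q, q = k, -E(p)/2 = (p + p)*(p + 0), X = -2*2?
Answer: -8967/2 ≈ -4483.5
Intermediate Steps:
X = -4
E(p) = -4*p² (E(p) = -2*(p + p)*(p + 0) = -2*2*p*p = -4*p²)
Q(l) = 9 + l
q = 8
A(a, D) = 8
o(V) = 12/V (o(V) = (9 + 3)/V = 12/V)
o(A(E(4), X)) - 1*4485 = 12/8 - 1*4485 = 12*(⅛) - 4485 = 3/2 - 4485 = -8967/2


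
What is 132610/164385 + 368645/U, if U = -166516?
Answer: -7703604313/5474546532 ≈ -1.4072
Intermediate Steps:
132610/164385 + 368645/U = 132610/164385 + 368645/(-166516) = 132610*(1/164385) + 368645*(-1/166516) = 26522/32877 - 368645/166516 = -7703604313/5474546532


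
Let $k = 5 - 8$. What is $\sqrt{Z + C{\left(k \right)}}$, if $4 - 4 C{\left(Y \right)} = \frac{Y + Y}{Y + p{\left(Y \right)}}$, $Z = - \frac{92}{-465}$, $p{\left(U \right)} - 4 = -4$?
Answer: $\frac{\sqrt{603570}}{930} \approx 0.83537$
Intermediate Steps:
$p{\left(U \right)} = 0$ ($p{\left(U \right)} = 4 - 4 = 0$)
$k = -3$ ($k = 5 - 8 = -3$)
$Z = \frac{92}{465}$ ($Z = \left(-92\right) \left(- \frac{1}{465}\right) = \frac{92}{465} \approx 0.19785$)
$C{\left(Y \right)} = \frac{1}{2}$ ($C{\left(Y \right)} = 1 - \frac{\left(Y + Y\right) \frac{1}{Y + 0}}{4} = 1 - \frac{2 Y \frac{1}{Y}}{4} = 1 - \frac{1}{2} = \frac{1}{2}$)
$\sqrt{Z + C{\left(k \right)}} = \sqrt{\frac{92}{465} + \frac{1}{2}} = \sqrt{\frac{649}{930}} = \frac{\sqrt{603570}}{930}$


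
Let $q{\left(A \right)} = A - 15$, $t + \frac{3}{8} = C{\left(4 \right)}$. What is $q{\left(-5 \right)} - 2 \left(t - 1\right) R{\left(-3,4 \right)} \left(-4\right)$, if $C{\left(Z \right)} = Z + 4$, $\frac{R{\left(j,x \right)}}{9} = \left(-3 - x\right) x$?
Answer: $267120$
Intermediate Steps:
$R{\left(j,x \right)} = 9 x \left(-3 - x\right)$ ($R{\left(j,x \right)} = 9 \left(-3 - x\right) x = 9 x \left(-3 - x\right)$)
$C{\left(Z \right)} = 4 + Z$
$t = \frac{61}{8}$ ($t = - \frac{3}{8} + \left(4 + 4\right) = - \frac{3}{8} + 8 = \frac{61}{8} \approx 7.625$)
$q{\left(A \right)} = -15 + A$ ($q{\left(A \right)} = A - 15 = -15 + A$)
$q{\left(-5 \right)} - 2 \left(t - 1\right) R{\left(-3,4 \right)} \left(-4\right) = \left(-15 - 5\right) - 2 \left(\frac{61}{8} - 1\right) \left(\left(-9\right) 4 \left(3 + 4\right)\right) \left(-4\right) = - 20 \left(-2\right) \frac{53}{8} \left(\left(-9\right) 4 \cdot 7\right) \left(-4\right) = - 20 \left(- \frac{53}{4}\right) \left(-252\right) \left(-4\right) = - 20 \cdot 3339 \left(-4\right) = \left(-20\right) \left(-13356\right) = 267120$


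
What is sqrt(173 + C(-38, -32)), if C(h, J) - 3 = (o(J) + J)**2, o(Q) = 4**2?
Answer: 12*sqrt(3) ≈ 20.785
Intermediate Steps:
o(Q) = 16
C(h, J) = 3 + (16 + J)**2
sqrt(173 + C(-38, -32)) = sqrt(173 + (3 + (16 - 32)**2)) = sqrt(173 + (3 + (-16)**2)) = sqrt(173 + (3 + 256)) = sqrt(173 + 259) = sqrt(432) = 12*sqrt(3)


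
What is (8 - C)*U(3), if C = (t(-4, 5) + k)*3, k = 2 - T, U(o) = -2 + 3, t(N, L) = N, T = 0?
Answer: 14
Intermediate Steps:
U(o) = 1
k = 2 (k = 2 - 1*0 = 2 + 0 = 2)
C = -6 (C = (-4 + 2)*3 = -2*3 = -6)
(8 - C)*U(3) = (8 - 1*(-6))*1 = (8 + 6)*1 = 14*1 = 14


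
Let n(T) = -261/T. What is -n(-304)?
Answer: -261/304 ≈ -0.85855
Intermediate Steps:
-n(-304) = -(-261)/(-304) = -(-261)*(-1)/304 = -1*261/304 = -261/304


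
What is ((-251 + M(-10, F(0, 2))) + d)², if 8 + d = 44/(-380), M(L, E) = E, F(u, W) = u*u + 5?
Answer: 582787881/9025 ≈ 64575.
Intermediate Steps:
F(u, W) = 5 + u² (F(u, W) = u² + 5 = 5 + u²)
d = -771/95 (d = -8 + 44/(-380) = -8 + 44*(-1/380) = -8 - 11/95 = -771/95 ≈ -8.1158)
((-251 + M(-10, F(0, 2))) + d)² = ((-251 + (5 + 0²)) - 771/95)² = ((-251 + (5 + 0)) - 771/95)² = ((-251 + 5) - 771/95)² = (-246 - 771/95)² = (-24141/95)² = 582787881/9025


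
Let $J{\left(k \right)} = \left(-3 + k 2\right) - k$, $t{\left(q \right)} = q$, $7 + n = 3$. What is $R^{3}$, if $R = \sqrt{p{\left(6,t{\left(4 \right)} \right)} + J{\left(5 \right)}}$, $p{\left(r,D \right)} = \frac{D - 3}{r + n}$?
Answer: $\frac{5 \sqrt{10}}{4} \approx 3.9528$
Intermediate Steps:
$n = -4$ ($n = -7 + 3 = -4$)
$p{\left(r,D \right)} = \frac{-3 + D}{-4 + r}$ ($p{\left(r,D \right)} = \frac{D - 3}{r - 4} = \frac{-3 + D}{-4 + r}$)
$J{\left(k \right)} = -3 + k$ ($J{\left(k \right)} = \left(-3 + 2 k\right) - k = -3 + k$)
$R = \frac{\sqrt{10}}{2}$ ($R = \sqrt{\frac{-3 + 4}{-4 + 6} + \left(-3 + 5\right)} = \sqrt{\frac{1}{2} \cdot 1 + 2} = \sqrt{\frac{1}{2} + 2} = \sqrt{\frac{5}{2}} = \frac{\sqrt{10}}{2} \approx 1.5811$)
$R^{3} = \left(\frac{\sqrt{10}}{2}\right)^{3} = \frac{5 \sqrt{10}}{4}$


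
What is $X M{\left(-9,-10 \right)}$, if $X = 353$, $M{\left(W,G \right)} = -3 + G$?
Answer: $-4589$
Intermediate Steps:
$X M{\left(-9,-10 \right)} = 353 \left(-3 - 10\right) = 353 \left(-13\right) = -4589$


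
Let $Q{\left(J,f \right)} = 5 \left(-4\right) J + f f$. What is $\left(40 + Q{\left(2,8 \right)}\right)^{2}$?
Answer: $4096$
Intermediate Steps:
$Q{\left(J,f \right)} = f^{2} - 20 J$ ($Q{\left(J,f \right)} = - 20 J + f^{2} = f^{2} - 20 J$)
$\left(40 + Q{\left(2,8 \right)}\right)^{2} = \left(40 + \left(8^{2} - 40\right)\right)^{2} = \left(40 + \left(64 - 40\right)\right)^{2} = \left(40 + 24\right)^{2} = 64^{2} = 4096$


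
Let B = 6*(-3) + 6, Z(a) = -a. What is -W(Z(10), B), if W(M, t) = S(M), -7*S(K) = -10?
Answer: -10/7 ≈ -1.4286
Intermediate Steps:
B = -12 (B = -18 + 6 = -12)
S(K) = 10/7 (S(K) = -⅐*(-10) = 10/7)
W(M, t) = 10/7
-W(Z(10), B) = -1*10/7 = -10/7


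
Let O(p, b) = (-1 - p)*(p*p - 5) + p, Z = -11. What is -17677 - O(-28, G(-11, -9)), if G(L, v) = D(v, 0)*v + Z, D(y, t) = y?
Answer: -38682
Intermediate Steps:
G(L, v) = -11 + v² (G(L, v) = v*v - 11 = v² - 11 = -11 + v²)
O(p, b) = p + (-1 - p)*(-5 + p²) (O(p, b) = (-1 - p)*(p² - 5) + p = (-1 - p)*(-5 + p²) + p = p + (-1 - p)*(-5 + p²))
-17677 - O(-28, G(-11, -9)) = -17677 - (5 - 1*(-28)² - 1*(-28)³ + 6*(-28)) = -17677 - (5 - 1*784 - 1*(-21952) - 168) = -17677 - (5 - 784 + 21952 - 168) = -17677 - 1*21005 = -17677 - 21005 = -38682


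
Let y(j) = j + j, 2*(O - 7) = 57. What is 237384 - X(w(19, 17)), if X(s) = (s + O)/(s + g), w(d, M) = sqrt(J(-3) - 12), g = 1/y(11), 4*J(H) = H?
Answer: (-236603*I + 2611213*sqrt(51))/(-I + 11*sqrt(51)) ≈ 2.3738e+5 + 9.9276*I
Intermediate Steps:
O = 71/2 (O = 7 + (1/2)*57 = 7 + 57/2 = 71/2 ≈ 35.500)
J(H) = H/4
y(j) = 2*j
g = 1/22 (g = 1/(2*11) = 1/22 ≈ 0.045455)
w(d, M) = I*sqrt(51)/2 (w(d, M) = sqrt((1/4)*(-3) - 12) = sqrt(-3/4 - 12) = sqrt(-51/4) = I*sqrt(51)/2)
X(s) = (71/2 + s)/(1/22 + s) (X(s) = (s + 71/2)/(s + 1/22) = (71/2 + s)/(1/22 + s))
237384 - X(w(19, 17)) = 237384 - 11*(71 + 2*(I*sqrt(51)/2))/(1 + 22*(I*sqrt(51)/2)) = 237384 - 11*(71 + I*sqrt(51))/(1 + 11*I*sqrt(51))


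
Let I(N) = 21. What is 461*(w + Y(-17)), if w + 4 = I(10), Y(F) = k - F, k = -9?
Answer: 11525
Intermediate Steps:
Y(F) = -9 - F
w = 17 (w = -4 + 21 = 17)
461*(w + Y(-17)) = 461*(17 + (-9 - 1*(-17))) = 461*(17 + (-9 + 17)) = 461*(17 + 8) = 461*25 = 11525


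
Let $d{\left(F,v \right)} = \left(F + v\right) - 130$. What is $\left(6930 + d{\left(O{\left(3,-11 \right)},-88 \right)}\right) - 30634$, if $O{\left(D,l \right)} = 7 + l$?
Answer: $-23926$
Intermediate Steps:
$d{\left(F,v \right)} = -130 + F + v$
$\left(6930 + d{\left(O{\left(3,-11 \right)},-88 \right)}\right) - 30634 = \left(6930 - 222\right) - 30634 = 6708 - 30634 = -23926$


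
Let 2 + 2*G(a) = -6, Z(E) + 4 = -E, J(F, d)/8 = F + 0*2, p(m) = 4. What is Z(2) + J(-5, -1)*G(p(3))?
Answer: 154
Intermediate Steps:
J(F, d) = 8*F (J(F, d) = 8*(F + 0*2) = 8*(F + 0) = 8*F)
Z(E) = -4 - E
G(a) = -4 (G(a) = -1 + (½)*(-6) = -1 - 3 = -4)
Z(2) + J(-5, -1)*G(p(3)) = (-4 - 1*2) + (8*(-5))*(-4) = (-4 - 2) - 40*(-4) = -6 + 160 = 154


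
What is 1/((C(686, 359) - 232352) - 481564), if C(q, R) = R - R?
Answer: -1/713916 ≈ -1.4007e-6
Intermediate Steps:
C(q, R) = 0
1/((C(686, 359) - 232352) - 481564) = 1/((0 - 232352) - 481564) = 1/(-232352 - 481564) = 1/(-713916) = -1/713916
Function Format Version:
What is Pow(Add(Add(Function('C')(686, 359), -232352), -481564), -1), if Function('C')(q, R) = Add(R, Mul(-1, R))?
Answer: Rational(-1, 713916) ≈ -1.4007e-6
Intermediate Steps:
Function('C')(q, R) = 0
Pow(Add(Add(Function('C')(686, 359), -232352), -481564), -1) = Pow(Add(Add(0, -232352), -481564), -1) = Pow(Add(-232352, -481564), -1) = Pow(-713916, -1) = Rational(-1, 713916)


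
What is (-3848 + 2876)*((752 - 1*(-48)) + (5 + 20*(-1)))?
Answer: -763020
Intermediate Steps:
(-3848 + 2876)*((752 - 1*(-48)) + (5 + 20*(-1))) = -972*((752 + 48) + (5 - 20)) = -972*(800 - 15) = -972*785 = -763020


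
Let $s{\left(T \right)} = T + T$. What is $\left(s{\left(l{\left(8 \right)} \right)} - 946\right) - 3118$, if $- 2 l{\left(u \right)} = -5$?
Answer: $-4059$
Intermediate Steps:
$l{\left(u \right)} = \frac{5}{2}$ ($l{\left(u \right)} = \left(- \frac{1}{2}\right) \left(-5\right) = \frac{5}{2}$)
$s{\left(T \right)} = 2 T$
$\left(s{\left(l{\left(8 \right)} \right)} - 946\right) - 3118 = \left(2 \cdot \frac{5}{2} - 946\right) - 3118 = \left(5 - 946\right) - 3118 = -941 - 3118 = -4059$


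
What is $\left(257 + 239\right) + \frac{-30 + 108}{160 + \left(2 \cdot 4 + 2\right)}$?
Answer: $\frac{42199}{85} \approx 496.46$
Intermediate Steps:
$\left(257 + 239\right) + \frac{-30 + 108}{160 + \left(2 \cdot 4 + 2\right)} = 496 + \frac{78}{160 + \left(8 + 2\right)} = 496 + \frac{78}{160 + 10} = 496 + \frac{78}{170} = 496 + 78 \cdot \frac{1}{170} = 496 + \frac{39}{85} = \frac{42199}{85}$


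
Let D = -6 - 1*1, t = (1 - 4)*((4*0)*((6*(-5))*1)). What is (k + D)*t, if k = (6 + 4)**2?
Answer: 0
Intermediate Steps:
k = 100 (k = 10**2 = 100)
t = 0 (t = -0*(-30*1) = -0*(-30) = -3*0 = 0)
D = -7 (D = -6 - 1 = -7)
(k + D)*t = (100 - 7)*0 = 93*0 = 0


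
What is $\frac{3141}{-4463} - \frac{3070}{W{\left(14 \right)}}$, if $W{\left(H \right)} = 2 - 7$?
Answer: $\frac{2737141}{4463} \approx 613.3$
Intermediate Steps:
$W{\left(H \right)} = -5$ ($W{\left(H \right)} = 2 - 7 = -5$)
$\frac{3141}{-4463} - \frac{3070}{W{\left(14 \right)}} = \frac{3141}{-4463} - \frac{3070}{-5} = 3141 \left(- \frac{1}{4463}\right) - -614 = - \frac{3141}{4463} + 614 = \frac{2737141}{4463}$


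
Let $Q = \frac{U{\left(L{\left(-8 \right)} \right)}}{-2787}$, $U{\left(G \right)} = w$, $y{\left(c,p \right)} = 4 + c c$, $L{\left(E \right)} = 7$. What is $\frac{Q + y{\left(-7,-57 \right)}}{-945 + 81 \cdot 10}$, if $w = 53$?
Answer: $- \frac{147658}{376245} \approx -0.39245$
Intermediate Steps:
$y{\left(c,p \right)} = 4 + c^{2}$
$U{\left(G \right)} = 53$
$Q = - \frac{53}{2787}$ ($Q = \frac{53}{-2787} = 53 \left(- \frac{1}{2787}\right) = - \frac{53}{2787} \approx -0.019017$)
$\frac{Q + y{\left(-7,-57 \right)}}{-945 + 81 \cdot 10} = \frac{- \frac{53}{2787} + \left(4 + \left(-7\right)^{2}\right)}{-945 + 81 \cdot 10} = \frac{- \frac{53}{2787} + \left(4 + 49\right)}{-945 + 810} = \frac{- \frac{53}{2787} + 53}{-135} = \frac{147658}{2787} \left(- \frac{1}{135}\right) = - \frac{147658}{376245}$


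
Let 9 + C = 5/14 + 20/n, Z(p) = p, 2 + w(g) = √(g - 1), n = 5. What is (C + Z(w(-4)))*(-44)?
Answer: 2046/7 - 44*I*√5 ≈ 292.29 - 98.387*I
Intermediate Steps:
w(g) = -2 + √(-1 + g) (w(g) = -2 + √(g - 1) = -2 + √(-1 + g))
C = -65/14 (C = -9 + (5/14 + 20/5) = -9 + (5*(1/14) + 20*(⅕)) = -9 + (5/14 + 4) = -9 + 61/14 = -65/14 ≈ -4.6429)
(C + Z(w(-4)))*(-44) = (-65/14 + (-2 + √(-1 - 4)))*(-44) = (-65/14 + (-2 + √(-5)))*(-44) = (-65/14 + (-2 + I*√5))*(-44) = (-93/14 + I*√5)*(-44) = 2046/7 - 44*I*√5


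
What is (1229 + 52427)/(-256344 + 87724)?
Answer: -13414/42155 ≈ -0.31821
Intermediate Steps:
(1229 + 52427)/(-256344 + 87724) = 53656/(-168620) = 53656*(-1/168620) = -13414/42155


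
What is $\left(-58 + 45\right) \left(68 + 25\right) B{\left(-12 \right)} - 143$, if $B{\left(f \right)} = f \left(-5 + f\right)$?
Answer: $-246779$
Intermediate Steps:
$\left(-58 + 45\right) \left(68 + 25\right) B{\left(-12 \right)} - 143 = \left(-58 + 45\right) \left(68 + 25\right) \left(- 12 \left(-5 - 12\right)\right) - 143 = \left(-13\right) 93 \left(\left(-12\right) \left(-17\right)\right) - 143 = \left(-1209\right) 204 - 143 = -246636 - 143 = -246779$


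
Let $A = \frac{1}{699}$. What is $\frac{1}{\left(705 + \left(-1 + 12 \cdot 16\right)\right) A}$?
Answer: $\frac{699}{896} \approx 0.78013$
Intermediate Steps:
$A = \frac{1}{699} \approx 0.0014306$
$\frac{1}{\left(705 + \left(-1 + 12 \cdot 16\right)\right) A} = \frac{\frac{1}{\frac{1}{699}}}{705 + \left(-1 + 12 \cdot 16\right)} = \frac{1}{705 + \left(-1 + 192\right)} 699 = \frac{1}{705 + 191} \cdot 699 = \frac{1}{896} \cdot 699 = \frac{699}{896}$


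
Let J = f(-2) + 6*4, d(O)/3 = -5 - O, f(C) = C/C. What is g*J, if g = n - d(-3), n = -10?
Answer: -100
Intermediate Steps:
f(C) = 1
d(O) = -15 - 3*O (d(O) = 3*(-5 - O) = -15 - 3*O)
J = 25 (J = 1 + 6*4 = 1 + 24 = 25)
g = -4 (g = -10 - (-15 - 3*(-3)) = -10 - (-15 + 9) = -10 - 1*(-6) = -10 + 6 = -4)
g*J = -4*25 = -100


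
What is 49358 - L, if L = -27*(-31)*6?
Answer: 44336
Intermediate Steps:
L = 5022 (L = 837*6 = 5022)
49358 - L = 49358 - 1*5022 = 49358 - 5022 = 44336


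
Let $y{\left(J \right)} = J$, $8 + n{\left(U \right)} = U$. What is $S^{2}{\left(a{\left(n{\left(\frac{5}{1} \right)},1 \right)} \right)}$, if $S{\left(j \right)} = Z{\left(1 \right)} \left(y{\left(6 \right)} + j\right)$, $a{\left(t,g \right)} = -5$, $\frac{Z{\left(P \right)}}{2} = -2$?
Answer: $16$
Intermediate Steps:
$Z{\left(P \right)} = -4$ ($Z{\left(P \right)} = 2 \left(-2\right) = -4$)
$n{\left(U \right)} = -8 + U$
$S{\left(j \right)} = -24 - 4 j$ ($S{\left(j \right)} = - 4 \left(6 + j\right) = -24 - 4 j$)
$S^{2}{\left(a{\left(n{\left(\frac{5}{1} \right)},1 \right)} \right)} = \left(-24 - -20\right)^{2} = \left(-24 + 20\right)^{2} = \left(-4\right)^{2} = 16$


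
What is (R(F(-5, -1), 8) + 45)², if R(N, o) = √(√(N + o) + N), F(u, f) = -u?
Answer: (45 + √(5 + √13))² ≈ 2297.6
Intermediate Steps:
R(N, o) = √(N + √(N + o))
(R(F(-5, -1), 8) + 45)² = (√(-1*(-5) + √(-1*(-5) + 8)) + 45)² = (√(5 + √(5 + 8)) + 45)² = (√(5 + √13) + 45)² = (45 + √(5 + √13))²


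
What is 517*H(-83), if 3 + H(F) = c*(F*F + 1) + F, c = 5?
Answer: 17766188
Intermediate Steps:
H(F) = 2 + F + 5*F² (H(F) = -3 + (5*(F*F + 1) + F) = -3 + (5*(F² + 1) + F) = -3 + (5*(1 + F²) + F) = -3 + ((5 + 5*F²) + F) = -3 + (5 + F + 5*F²) = 2 + F + 5*F²)
517*H(-83) = 517*(2 - 83 + 5*(-83)²) = 517*(2 - 83 + 5*6889) = 517*(2 - 83 + 34445) = 517*34364 = 17766188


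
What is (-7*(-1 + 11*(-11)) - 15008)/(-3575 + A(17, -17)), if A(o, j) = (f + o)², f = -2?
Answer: 7077/1675 ≈ 4.2251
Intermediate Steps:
A(o, j) = (-2 + o)²
(-7*(-1 + 11*(-11)) - 15008)/(-3575 + A(17, -17)) = (-7*(-1 + 11*(-11)) - 15008)/(-3575 + (-2 + 17)²) = (-7*(-1 - 121) - 15008)/(-3575 + 15²) = (-7*(-122) - 15008)/(-3575 + 225) = (854 - 15008)/(-3350) = -14154*(-1/3350) = 7077/1675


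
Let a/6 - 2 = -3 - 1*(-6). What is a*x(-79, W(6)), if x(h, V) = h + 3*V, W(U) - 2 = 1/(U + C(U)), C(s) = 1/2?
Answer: -28290/13 ≈ -2176.2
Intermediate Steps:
C(s) = ½
W(U) = 2 + 1/(½ + U) (W(U) = 2 + 1/(U + ½) = 2 + 1/(½ + U))
a = 30 (a = 12 + 6*(-3 - 1*(-6)) = 12 + 6*(-3 + 6) = 12 + 6*3 = 12 + 18 = 30)
a*x(-79, W(6)) = 30*(-79 + 3*(4*(1 + 6)/(1 + 2*6))) = 30*(-79 + 3*(4*7/(1 + 12))) = 30*(-79 + 3*(4*7/13)) = 30*(-79 + 3*(4*(1/13)*7)) = 30*(-79 + 3*(28/13)) = 30*(-79 + 84/13) = 30*(-943/13) = -28290/13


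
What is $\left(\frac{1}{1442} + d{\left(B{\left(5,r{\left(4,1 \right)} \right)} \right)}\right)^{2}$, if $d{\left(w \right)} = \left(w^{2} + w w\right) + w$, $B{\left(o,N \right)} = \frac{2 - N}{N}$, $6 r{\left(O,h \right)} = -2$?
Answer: $\frac{17219475729}{2079364} \approx 8281.1$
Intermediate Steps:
$r{\left(O,h \right)} = - \frac{1}{3}$ ($r{\left(O,h \right)} = \frac{1}{6} \left(-2\right) = - \frac{1}{3}$)
$B{\left(o,N \right)} = \frac{2 - N}{N}$
$d{\left(w \right)} = w + 2 w^{2}$ ($d{\left(w \right)} = \left(w^{2} + w^{2}\right) + w = 2 w^{2} + w = w + 2 w^{2}$)
$\left(\frac{1}{1442} + d{\left(B{\left(5,r{\left(4,1 \right)} \right)} \right)}\right)^{2} = \left(\frac{1}{1442} + \frac{2 - - \frac{1}{3}}{- \frac{1}{3}} \left(1 + 2 \frac{2 - - \frac{1}{3}}{- \frac{1}{3}}\right)\right)^{2} = \left(\frac{1}{1442} + - 3 \left(2 + \frac{1}{3}\right) \left(1 + 2 \left(- 3 \left(2 + \frac{1}{3}\right)\right)\right)\right)^{2} = \left(\frac{1}{1442} + \left(-3\right) \frac{7}{3} \left(1 + 2 \left(\left(-3\right) \frac{7}{3}\right)\right)\right)^{2} = \left(\frac{1}{1442} - 7 \left(1 + 2 \left(-7\right)\right)\right)^{2} = \left(\frac{1}{1442} - 7 \left(1 - 14\right)\right)^{2} = \left(\frac{1}{1442} - -91\right)^{2} = \left(\frac{1}{1442} + 91\right)^{2} = \left(\frac{131223}{1442}\right)^{2} = \frac{17219475729}{2079364}$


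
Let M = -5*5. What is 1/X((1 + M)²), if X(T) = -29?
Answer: -1/29 ≈ -0.034483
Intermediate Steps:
M = -25
1/X((1 + M)²) = 1/(-29) = -1/29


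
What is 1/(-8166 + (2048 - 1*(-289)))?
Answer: -1/5829 ≈ -0.00017156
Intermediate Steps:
1/(-8166 + (2048 - 1*(-289))) = 1/(-8166 + (2048 + 289)) = 1/(-8166 + 2337) = 1/(-5829) = -1/5829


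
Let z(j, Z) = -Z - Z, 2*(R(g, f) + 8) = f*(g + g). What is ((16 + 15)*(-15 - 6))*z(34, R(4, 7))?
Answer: 26040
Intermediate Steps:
R(g, f) = -8 + f*g (R(g, f) = -8 + (f*(g + g))/2 = -8 + (f*(2*g))/2 = -8 + (2*f*g)/2 = -8 + f*g)
z(j, Z) = -2*Z
((16 + 15)*(-15 - 6))*z(34, R(4, 7)) = ((16 + 15)*(-15 - 6))*(-2*(-8 + 7*4)) = (31*(-21))*(-2*(-8 + 28)) = -(-1302)*20 = -651*(-40) = 26040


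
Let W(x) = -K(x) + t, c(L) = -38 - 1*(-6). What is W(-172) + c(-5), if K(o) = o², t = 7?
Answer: -29609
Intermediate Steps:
c(L) = -32 (c(L) = -38 + 6 = -32)
W(x) = 7 - x² (W(x) = -x² + 7 = 7 - x²)
W(-172) + c(-5) = (7 - 1*(-172)²) - 32 = (7 - 1*29584) - 32 = (7 - 29584) - 32 = -29577 - 32 = -29609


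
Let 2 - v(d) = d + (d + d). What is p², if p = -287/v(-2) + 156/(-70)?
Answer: 113827561/78400 ≈ 1451.9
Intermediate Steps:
v(d) = 2 - 3*d (v(d) = 2 - (d + (d + d)) = 2 - (d + 2*d) = 2 - 3*d)
p = -10669/280 (p = -287/(2 - 3*(-2)) + 156/(-70) = -287/(2 + 6) + 156*(-1/70) = -287/8 - 78/35 = -10669/280 ≈ -38.104)
p² = (-10669/280)² = 113827561/78400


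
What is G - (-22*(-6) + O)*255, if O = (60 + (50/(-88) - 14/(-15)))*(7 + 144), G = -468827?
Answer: -124381275/44 ≈ -2.8268e+6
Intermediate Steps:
O = 6015991/660 (O = (60 + (50*(-1/88) - 14*(-1/15)))*151 = (60 + (-25/44 + 14/15))*151 = (60 + 241/660)*151 = (39841/660)*151 = 6015991/660 ≈ 9115.1)
G - (-22*(-6) + O)*255 = -468827 - (-22*(-6) + 6015991/660)*255 = -468827 - (132 + 6015991/660)*255 = -468827 - 6103111*255/660 = -468827 - 1*103752887/44 = -468827 - 103752887/44 = -124381275/44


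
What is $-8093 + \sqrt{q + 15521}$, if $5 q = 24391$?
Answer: $-8093 + \frac{2 \sqrt{127495}}{5} \approx -7950.2$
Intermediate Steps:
$q = \frac{24391}{5}$ ($q = \frac{1}{5} \cdot 24391 = \frac{24391}{5} \approx 4878.2$)
$-8093 + \sqrt{q + 15521} = -8093 + \sqrt{\frac{24391}{5} + 15521} = -8093 + \sqrt{\frac{101996}{5}} = -8093 + \frac{2 \sqrt{127495}}{5}$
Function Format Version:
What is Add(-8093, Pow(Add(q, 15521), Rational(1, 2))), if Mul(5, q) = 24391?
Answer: Add(-8093, Mul(Rational(2, 5), Pow(127495, Rational(1, 2)))) ≈ -7950.2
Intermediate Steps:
q = Rational(24391, 5) (q = Mul(Rational(1, 5), 24391) = Rational(24391, 5) ≈ 4878.2)
Add(-8093, Pow(Add(q, 15521), Rational(1, 2))) = Add(-8093, Pow(Add(Rational(24391, 5), 15521), Rational(1, 2))) = Add(-8093, Pow(Rational(101996, 5), Rational(1, 2))) = Add(-8093, Mul(Rational(2, 5), Pow(127495, Rational(1, 2))))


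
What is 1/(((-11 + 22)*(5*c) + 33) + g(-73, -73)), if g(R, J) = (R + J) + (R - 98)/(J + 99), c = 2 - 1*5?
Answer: -26/7399 ≈ -0.0035140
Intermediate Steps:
c = -3 (c = 2 - 5 = -3)
g(R, J) = J + R + (-98 + R)/(99 + J) (g(R, J) = (J + R) + (-98 + R)/(99 + J) = J + R + (-98 + R)/(99 + J))
1/(((-11 + 22)*(5*c) + 33) + g(-73, -73)) = 1/(((-11 + 22)*(5*(-3)) + 33) + (-98 + (-73)² + 99*(-73) + 100*(-73) - 73*(-73))/(99 - 73)) = 1/((11*(-15) + 33) + (-98 + 5329 - 7227 - 7300 + 5329)/26) = 1/((-165 + 33) + (1/26)*(-3967)) = 1/(-132 - 3967/26) = 1/(-7399/26) = -26/7399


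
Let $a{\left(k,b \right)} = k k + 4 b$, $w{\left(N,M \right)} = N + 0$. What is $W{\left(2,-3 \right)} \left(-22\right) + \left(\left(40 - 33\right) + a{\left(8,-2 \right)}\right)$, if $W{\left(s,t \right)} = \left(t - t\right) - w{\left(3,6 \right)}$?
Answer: $129$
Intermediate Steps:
$w{\left(N,M \right)} = N$
$a{\left(k,b \right)} = k^{2} + 4 b$
$W{\left(s,t \right)} = -3$ ($W{\left(s,t \right)} = \left(t - t\right) - 3 = 0 - 3 = -3$)
$W{\left(2,-3 \right)} \left(-22\right) + \left(\left(40 - 33\right) + a{\left(8,-2 \right)}\right) = \left(-3\right) \left(-22\right) + \left(\left(40 - 33\right) + \left(8^{2} + 4 \left(-2\right)\right)\right) = 66 + \left(7 + \left(64 - 8\right)\right) = 66 + \left(7 + 56\right) = 66 + 63 = 129$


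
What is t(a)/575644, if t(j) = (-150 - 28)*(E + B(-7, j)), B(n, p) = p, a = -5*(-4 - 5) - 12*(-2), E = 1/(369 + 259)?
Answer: -3856637/180752216 ≈ -0.021337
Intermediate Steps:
E = 1/628 ≈ 0.0015924
a = 69 (a = -5*(-9) + 24 = 45 + 24 = 69)
t(j) = -89/314 - 178*j (t(j) = (-150 - 28)*(1/628 + j) = -178*(1/628 + j) = -89/314 - 178*j)
t(a)/575644 = (-89/314 - 178*69)/575644 = (-89/314 - 12282)*(1/575644) = -3856637/314*1/575644 = -3856637/180752216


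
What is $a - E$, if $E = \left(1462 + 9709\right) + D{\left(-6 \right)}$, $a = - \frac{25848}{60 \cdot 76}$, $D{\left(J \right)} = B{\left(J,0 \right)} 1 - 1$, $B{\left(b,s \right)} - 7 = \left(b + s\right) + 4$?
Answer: $- \frac{2124327}{190} \approx -11181.0$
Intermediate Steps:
$B{\left(b,s \right)} = 11 + b + s$ ($B{\left(b,s \right)} = 7 + \left(\left(b + s\right) + 4\right) = 7 + \left(4 + b + s\right) = 11 + b + s$)
$D{\left(J \right)} = 10 + J$ ($D{\left(J \right)} = \left(11 + J + 0\right) 1 - 1 = \left(11 + J\right) 1 - 1 = \left(11 + J\right) - 1 = 10 + J$)
$a = - \frac{1077}{190}$ ($a = - \frac{25848}{4560} = \left(-25848\right) \frac{1}{4560} = - \frac{1077}{190} \approx -5.6684$)
$E = 11175$ ($E = \left(1462 + 9709\right) + \left(10 - 6\right) = 11171 + 4 = 11175$)
$a - E = - \frac{1077}{190} - 11175 = - \frac{2124327}{190}$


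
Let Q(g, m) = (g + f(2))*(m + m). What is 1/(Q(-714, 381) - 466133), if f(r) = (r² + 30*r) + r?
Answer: -1/959909 ≈ -1.0418e-6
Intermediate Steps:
f(r) = r² + 31*r
Q(g, m) = 2*m*(66 + g) (Q(g, m) = (g + 2*(31 + 2))*(m + m) = (g + 2*33)*(2*m) = (g + 66)*(2*m) = (66 + g)*(2*m) = 2*m*(66 + g))
1/(Q(-714, 381) - 466133) = 1/(2*381*(66 - 714) - 466133) = 1/(2*381*(-648) - 466133) = 1/(-493776 - 466133) = 1/(-959909) = -1/959909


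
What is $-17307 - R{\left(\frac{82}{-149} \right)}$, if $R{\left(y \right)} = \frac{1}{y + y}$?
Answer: $- \frac{2838199}{164} \approx -17306.0$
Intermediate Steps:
$R{\left(y \right)} = \frac{1}{2 y}$
$-17307 - R{\left(\frac{82}{-149} \right)} = -17307 - \frac{1}{2 \frac{82}{-149}} = -17307 - \frac{1}{2 \cdot 82 \left(- \frac{1}{149}\right)} = -17307 - \frac{1}{2 \left(- \frac{82}{149}\right)} = -17307 - \frac{1}{2} \left(- \frac{149}{82}\right) = -17307 - - \frac{149}{164} = -17307 + \frac{149}{164} = - \frac{2838199}{164}$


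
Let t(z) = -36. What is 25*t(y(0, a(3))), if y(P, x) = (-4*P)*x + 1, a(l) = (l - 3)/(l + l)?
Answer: -900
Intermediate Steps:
a(l) = (-3 + l)/(2*l) (a(l) = (-3 + l)/((2*l)) = (-3 + l)*(1/(2*l)) = (-3 + l)/(2*l))
y(P, x) = 1 - 4*P*x (y(P, x) = -4*P*x + 1 = 1 - 4*P*x)
25*t(y(0, a(3))) = 25*(-36) = -900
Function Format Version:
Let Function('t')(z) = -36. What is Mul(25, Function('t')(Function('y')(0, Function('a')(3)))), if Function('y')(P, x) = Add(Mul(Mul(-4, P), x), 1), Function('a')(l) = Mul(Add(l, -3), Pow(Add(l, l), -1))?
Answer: -900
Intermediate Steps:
Function('a')(l) = Mul(Rational(1, 2), Pow(l, -1), Add(-3, l)) (Function('a')(l) = Mul(Add(-3, l), Pow(Mul(2, l), -1)) = Mul(Add(-3, l), Mul(Rational(1, 2), Pow(l, -1))) = Mul(Rational(1, 2), Pow(l, -1), Add(-3, l)))
Function('y')(P, x) = Add(1, Mul(-4, P, x)) (Function('y')(P, x) = Add(Mul(-4, P, x), 1) = Add(1, Mul(-4, P, x)))
Mul(25, Function('t')(Function('y')(0, Function('a')(3)))) = Mul(25, -36) = -900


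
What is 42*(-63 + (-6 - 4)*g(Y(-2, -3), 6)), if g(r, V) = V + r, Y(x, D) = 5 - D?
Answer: -8526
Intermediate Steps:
42*(-63 + (-6 - 4)*g(Y(-2, -3), 6)) = 42*(-63 + (-6 - 4)*(6 + (5 - 1*(-3)))) = 42*(-63 - 10*(6 + (5 + 3))) = 42*(-63 - 10*(6 + 8)) = 42*(-63 - 10*14) = 42*(-63 - 140) = 42*(-203) = -8526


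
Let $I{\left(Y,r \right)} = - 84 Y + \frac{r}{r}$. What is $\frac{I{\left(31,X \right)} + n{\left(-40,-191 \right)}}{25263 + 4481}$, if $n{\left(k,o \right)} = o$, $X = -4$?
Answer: $- \frac{127}{1352} \approx -0.093935$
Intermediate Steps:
$I{\left(Y,r \right)} = 1 - 84 Y$ ($I{\left(Y,r \right)} = - 84 Y + 1 = 1 - 84 Y$)
$\frac{I{\left(31,X \right)} + n{\left(-40,-191 \right)}}{25263 + 4481} = \frac{\left(1 - 2604\right) - 191}{25263 + 4481} = \frac{\left(1 - 2604\right) - 191}{29744} = \left(-2603 - 191\right) \frac{1}{29744} = \left(-2794\right) \frac{1}{29744} = - \frac{127}{1352}$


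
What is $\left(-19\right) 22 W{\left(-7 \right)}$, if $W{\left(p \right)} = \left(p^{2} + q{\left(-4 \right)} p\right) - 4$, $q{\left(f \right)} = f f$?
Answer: $28006$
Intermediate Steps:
$q{\left(f \right)} = f^{2}$
$W{\left(p \right)} = -4 + p^{2} + 16 p$ ($W{\left(p \right)} = \left(p^{2} + \left(-4\right)^{2} p\right) - 4 = \left(p^{2} + 16 p\right) - 4 = -4 + p^{2} + 16 p$)
$\left(-19\right) 22 W{\left(-7 \right)} = \left(-19\right) 22 \left(-4 + \left(-7\right)^{2} + 16 \left(-7\right)\right) = - 418 \left(-4 + 49 - 112\right) = \left(-418\right) \left(-67\right) = 28006$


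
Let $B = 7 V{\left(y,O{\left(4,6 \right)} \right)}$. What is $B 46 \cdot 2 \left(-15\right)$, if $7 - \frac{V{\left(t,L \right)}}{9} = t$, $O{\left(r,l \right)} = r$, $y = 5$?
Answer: $-173880$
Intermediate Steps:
$V{\left(t,L \right)} = 63 - 9 t$
$B = 126$ ($B = 7 \left(63 - 45\right) = 7 \cdot 18 = 126$)
$B 46 \cdot 2 \left(-15\right) = 126 \cdot 46 \cdot 2 \left(-15\right) = 5796 \left(-30\right) = -173880$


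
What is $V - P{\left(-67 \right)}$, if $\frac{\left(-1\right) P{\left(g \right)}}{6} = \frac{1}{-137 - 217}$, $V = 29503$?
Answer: $\frac{1740676}{59} \approx 29503.0$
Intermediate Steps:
$P{\left(g \right)} = \frac{1}{59}$ ($P{\left(g \right)} = - \frac{6}{-137 - 217} = - \frac{6}{-354} = \left(-6\right) \left(- \frac{1}{354}\right) = \frac{1}{59}$)
$V - P{\left(-67 \right)} = 29503 - \frac{1}{59} = \frac{1740676}{59}$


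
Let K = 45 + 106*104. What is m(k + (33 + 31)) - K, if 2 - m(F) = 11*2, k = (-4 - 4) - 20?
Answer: -11089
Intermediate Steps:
K = 11069 (K = 45 + 11024 = 11069)
k = -28 (k = -8 - 20 = -28)
m(F) = -20 (m(F) = 2 - 11*2 = 2 - 1*22 = 2 - 22 = -20)
m(k + (33 + 31)) - K = -20 - 1*11069 = -20 - 11069 = -11089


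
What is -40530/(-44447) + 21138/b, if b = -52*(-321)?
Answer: 20718557/9511658 ≈ 2.1782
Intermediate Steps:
b = 16692
-40530/(-44447) + 21138/b = -40530/(-44447) + 21138/16692 = -40530*(-1/44447) + 21138*(1/16692) = 40530/44447 + 271/214 = 20718557/9511658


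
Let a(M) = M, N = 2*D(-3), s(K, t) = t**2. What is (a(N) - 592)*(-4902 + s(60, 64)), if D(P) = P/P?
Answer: 475540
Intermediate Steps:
D(P) = 1
N = 2 (N = 2*1 = 2)
(a(N) - 592)*(-4902 + s(60, 64)) = (2 - 592)*(-4902 + 64**2) = -590*(-4902 + 4096) = -590*(-806) = 475540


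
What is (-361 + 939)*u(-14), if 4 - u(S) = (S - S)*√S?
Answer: 2312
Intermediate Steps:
u(S) = 4 (u(S) = 4 - (S - S)*√S = 4 - 0*√S = 4 - 1*0 = 4 + 0 = 4)
(-361 + 939)*u(-14) = (-361 + 939)*4 = 578*4 = 2312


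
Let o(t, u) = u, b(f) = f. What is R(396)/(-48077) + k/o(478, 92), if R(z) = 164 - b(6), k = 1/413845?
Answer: -6015602843/1830471197980 ≈ -0.0032864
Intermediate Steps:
k = 1/413845 ≈ 2.4164e-6
R(z) = 158 (R(z) = 164 - 1*6 = 164 - 6 = 158)
R(396)/(-48077) + k/o(478, 92) = 158/(-48077) + (1/413845)/92 = 158*(-1/48077) + (1/413845)*(1/92) = -158/48077 + 1/38073740 = -6015602843/1830471197980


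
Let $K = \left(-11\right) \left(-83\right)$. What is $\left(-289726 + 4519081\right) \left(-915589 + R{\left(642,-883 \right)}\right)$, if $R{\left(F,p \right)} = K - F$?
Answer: $-3871204759890$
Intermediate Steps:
$K = 913$
$R{\left(F,p \right)} = 913 - F$
$\left(-289726 + 4519081\right) \left(-915589 + R{\left(642,-883 \right)}\right) = \left(-289726 + 4519081\right) \left(-915589 + \left(913 - 642\right)\right) = 4229355 \left(-915589 + \left(913 - 642\right)\right) = 4229355 \left(-915589 + 271\right) = 4229355 \left(-915318\right) = -3871204759890$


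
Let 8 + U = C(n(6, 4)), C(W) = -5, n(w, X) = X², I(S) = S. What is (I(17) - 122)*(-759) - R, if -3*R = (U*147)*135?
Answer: -6300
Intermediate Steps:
U = -13 (U = -8 - 5 = -13)
R = 85995 (R = -(-13*147)*135/3 = -(-637)*135 = -⅓*(-257985) = 85995)
(I(17) - 122)*(-759) - R = (17 - 122)*(-759) - 1*85995 = -105*(-759) - 85995 = 79695 - 85995 = -6300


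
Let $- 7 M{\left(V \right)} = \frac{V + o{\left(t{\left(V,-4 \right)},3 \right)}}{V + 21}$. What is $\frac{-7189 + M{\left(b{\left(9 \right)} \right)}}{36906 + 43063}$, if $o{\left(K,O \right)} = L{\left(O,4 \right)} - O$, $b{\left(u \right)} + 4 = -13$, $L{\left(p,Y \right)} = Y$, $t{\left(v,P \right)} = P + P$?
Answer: $- \frac{50319}{559783} \approx -0.08989$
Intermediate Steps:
$t{\left(v,P \right)} = 2 P$
$b{\left(u \right)} = -17$ ($b{\left(u \right)} = -4 - 13 = -17$)
$o{\left(K,O \right)} = 4 - O$
$M{\left(V \right)} = - \frac{1 + V}{7 \left(21 + V\right)}$ ($M{\left(V \right)} = - \frac{\left(V + \left(4 - 3\right)\right) \frac{1}{V + 21}}{7} = - \frac{\left(V + \left(4 - 3\right)\right) \frac{1}{21 + V}}{7} = - \frac{\left(V + 1\right) \frac{1}{21 + V}}{7} = - \frac{\left(1 + V\right) \frac{1}{21 + V}}{7} = - \frac{\frac{1}{21 + V} \left(1 + V\right)}{7} = - \frac{1 + V}{7 \left(21 + V\right)}$)
$\frac{-7189 + M{\left(b{\left(9 \right)} \right)}}{36906 + 43063} = \frac{-7189 + \frac{-1 - -17}{7 \left(21 - 17\right)}}{36906 + 43063} = \frac{-7189 + \frac{-1 + 17}{7 \cdot 4}}{79969} = \left(-7189 + \frac{1}{7} \cdot \frac{1}{4} \cdot 16\right) \frac{1}{79969} = \left(-7189 + \frac{4}{7}\right) \frac{1}{79969} = \left(- \frac{50319}{7}\right) \frac{1}{79969} = - \frac{50319}{559783}$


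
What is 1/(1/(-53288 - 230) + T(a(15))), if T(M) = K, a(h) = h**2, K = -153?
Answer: -53518/8188255 ≈ -0.0065359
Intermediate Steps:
T(M) = -153
1/(1/(-53288 - 230) + T(a(15))) = 1/(1/(-53288 - 230) - 153) = 1/(1/(-53518) - 153) = 1/(-1/53518 - 153) = 1/(-8188255/53518) = -53518/8188255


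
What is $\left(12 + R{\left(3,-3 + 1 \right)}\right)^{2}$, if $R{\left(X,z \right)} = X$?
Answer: $225$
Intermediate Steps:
$\left(12 + R{\left(3,-3 + 1 \right)}\right)^{2} = \left(12 + 3\right)^{2} = 15^{2} = 225$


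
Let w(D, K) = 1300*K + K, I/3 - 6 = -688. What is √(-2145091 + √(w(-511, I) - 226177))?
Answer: √(-2145091 + I*√2888023) ≈ 0.58 + 1464.6*I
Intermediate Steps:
I = -2046 (I = 18 + 3*(-688) = 18 - 2064 = -2046)
w(D, K) = 1301*K
√(-2145091 + √(w(-511, I) - 226177)) = √(-2145091 + √(1301*(-2046) - 226177)) = √(-2145091 + √(-2661846 - 226177)) = √(-2145091 + √(-2888023)) = √(-2145091 + I*√2888023)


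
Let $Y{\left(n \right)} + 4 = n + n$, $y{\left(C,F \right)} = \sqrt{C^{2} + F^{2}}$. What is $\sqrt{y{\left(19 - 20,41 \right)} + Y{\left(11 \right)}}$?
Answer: $\sqrt{18 + 29 \sqrt{2}} \approx 7.6819$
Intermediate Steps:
$Y{\left(n \right)} = -4 + 2 n$ ($Y{\left(n \right)} = -4 + \left(n + n\right) = -4 + 2 n$)
$\sqrt{y{\left(19 - 20,41 \right)} + Y{\left(11 \right)}} = \sqrt{\sqrt{\left(19 - 20\right)^{2} + 41^{2}} + \left(-4 + 2 \cdot 11\right)} = \sqrt{\sqrt{\left(19 - 20\right)^{2} + 1681} + \left(-4 + 22\right)} = \sqrt{\sqrt{\left(-1\right)^{2} + 1681} + 18} = \sqrt{\sqrt{1 + 1681} + 18} = \sqrt{\sqrt{1682} + 18} = \sqrt{29 \sqrt{2} + 18} = \sqrt{18 + 29 \sqrt{2}}$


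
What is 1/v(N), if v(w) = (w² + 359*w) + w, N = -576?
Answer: 1/124416 ≈ 8.0375e-6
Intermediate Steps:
v(w) = w² + 360*w
1/v(N) = 1/(-576*(360 - 576)) = 1/(-576*(-216)) = 1/124416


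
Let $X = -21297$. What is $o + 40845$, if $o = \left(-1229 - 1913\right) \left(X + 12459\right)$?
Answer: $27809841$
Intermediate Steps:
$o = 27768996$ ($o = \left(-1229 - 1913\right) \left(-21297 + 12459\right) = \left(-3142\right) \left(-8838\right) = 27768996$)
$o + 40845 = 27768996 + 40845 = 27809841$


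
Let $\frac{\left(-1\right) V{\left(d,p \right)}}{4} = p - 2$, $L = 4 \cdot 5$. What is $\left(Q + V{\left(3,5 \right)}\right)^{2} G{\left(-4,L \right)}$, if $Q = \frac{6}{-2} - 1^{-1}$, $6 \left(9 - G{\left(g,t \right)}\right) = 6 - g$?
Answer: $\frac{5632}{3} \approx 1877.3$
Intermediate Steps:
$L = 20$
$G{\left(g,t \right)} = 8 + \frac{g}{6}$ ($G{\left(g,t \right)} = 9 - \frac{6 - g}{6} = 9 + \left(-1 + \frac{g}{6}\right) = 8 + \frac{g}{6}$)
$V{\left(d,p \right)} = 8 - 4 p$ ($V{\left(d,p \right)} = - 4 \left(p - 2\right) = - 4 \left(-2 + p\right) = 8 - 4 p$)
$Q = -4$ ($Q = 6 \left(- \frac{1}{2}\right) - 1 = -3 - 1 = -4$)
$\left(Q + V{\left(3,5 \right)}\right)^{2} G{\left(-4,L \right)} = \left(-4 + \left(8 - 20\right)\right)^{2} \left(8 + \frac{1}{6} \left(-4\right)\right) = \left(-4 + \left(8 - 20\right)\right)^{2} \left(8 - \frac{2}{3}\right) = \left(-4 - 12\right)^{2} \cdot \frac{22}{3} = \left(-16\right)^{2} \cdot \frac{22}{3} = 256 \cdot \frac{22}{3} = \frac{5632}{3}$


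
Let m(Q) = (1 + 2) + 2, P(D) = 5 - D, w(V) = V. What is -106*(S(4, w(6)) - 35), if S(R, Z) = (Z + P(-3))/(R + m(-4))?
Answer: 31906/9 ≈ 3545.1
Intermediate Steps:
m(Q) = 5 (m(Q) = 3 + 2 = 5)
S(R, Z) = (8 + Z)/(5 + R) (S(R, Z) = (Z + (5 - 1*(-3)))/(R + 5) = (Z + (5 + 3))/(5 + R) = (Z + 8)/(5 + R) = (8 + Z)/(5 + R))
-106*(S(4, w(6)) - 35) = -106*((8 + 6)/(5 + 4) - 35) = -106*(14/9 - 35) = -106*(-301/9) = 31906/9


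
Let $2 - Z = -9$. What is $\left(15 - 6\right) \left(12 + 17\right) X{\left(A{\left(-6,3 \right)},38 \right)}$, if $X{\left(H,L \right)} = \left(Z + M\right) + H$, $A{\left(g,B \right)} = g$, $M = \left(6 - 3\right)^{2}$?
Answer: $3654$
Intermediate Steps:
$Z = 11$ ($Z = 2 - -9 = 2 + 9 = 11$)
$M = 9$ ($M = 3^{2} = 9$)
$X{\left(H,L \right)} = 20 + H$ ($X{\left(H,L \right)} = \left(11 + 9\right) + H = 20 + H$)
$\left(15 - 6\right) \left(12 + 17\right) X{\left(A{\left(-6,3 \right)},38 \right)} = \left(15 - 6\right) \left(12 + 17\right) \left(20 - 6\right) = 9 \cdot 29 \cdot 14 = 261 \cdot 14 = 3654$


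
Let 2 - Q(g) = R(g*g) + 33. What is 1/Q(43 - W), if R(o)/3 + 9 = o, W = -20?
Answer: -1/11911 ≈ -8.3956e-5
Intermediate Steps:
R(o) = -27 + 3*o
Q(g) = -4 - 3*g² (Q(g) = 2 - ((-27 + 3*(g*g)) + 33) = 2 - ((-27 + 3*g²) + 33) = 2 - (6 + 3*g²) = 2 + (-6 - 3*g²) = -4 - 3*g²)
1/Q(43 - W) = 1/(-4 - 3*(43 - 1*(-20))²) = 1/(-4 - 3*(43 + 20)²) = 1/(-4 - 3*63²) = 1/(-4 - 3*3969) = 1/(-4 - 11907) = 1/(-11911) = -1/11911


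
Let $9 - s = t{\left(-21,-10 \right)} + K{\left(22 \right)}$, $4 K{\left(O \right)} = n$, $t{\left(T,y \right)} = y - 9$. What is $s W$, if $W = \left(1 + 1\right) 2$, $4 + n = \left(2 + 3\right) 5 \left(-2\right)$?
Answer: $166$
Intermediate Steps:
$n = -54$ ($n = -4 + \left(2 + 3\right) 5 \left(-2\right) = -4 + 5 \left(-10\right) = -4 - 50 = -54$)
$t{\left(T,y \right)} = -9 + y$
$K{\left(O \right)} = - \frac{27}{2}$ ($K{\left(O \right)} = \frac{1}{4} \left(-54\right) = - \frac{27}{2}$)
$W = 4$ ($W = 2 \cdot 2 = 4$)
$s = \frac{83}{2}$ ($s = 9 - \left(\left(-9 - 10\right) - \frac{27}{2}\right) = 9 - \left(-19 - \frac{27}{2}\right) = 9 - - \frac{65}{2} = 9 + \frac{65}{2} = \frac{83}{2} \approx 41.5$)
$s W = \frac{83}{2} \cdot 4 = 166$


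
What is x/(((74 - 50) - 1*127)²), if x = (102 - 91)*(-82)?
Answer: -902/10609 ≈ -0.085022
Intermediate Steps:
x = -902 (x = 11*(-82) = -902)
x/(((74 - 50) - 1*127)²) = -902/((74 - 50) - 1*127)² = -902/(24 - 127)² = -902/((-103)²) = -902/10609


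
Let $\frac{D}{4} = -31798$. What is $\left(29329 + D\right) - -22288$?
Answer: $-75575$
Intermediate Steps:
$D = -127192$ ($D = 4 \left(-31798\right) = -127192$)
$\left(29329 + D\right) - -22288 = \left(29329 - 127192\right) - -22288 = -97863 + 22288 = -75575$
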